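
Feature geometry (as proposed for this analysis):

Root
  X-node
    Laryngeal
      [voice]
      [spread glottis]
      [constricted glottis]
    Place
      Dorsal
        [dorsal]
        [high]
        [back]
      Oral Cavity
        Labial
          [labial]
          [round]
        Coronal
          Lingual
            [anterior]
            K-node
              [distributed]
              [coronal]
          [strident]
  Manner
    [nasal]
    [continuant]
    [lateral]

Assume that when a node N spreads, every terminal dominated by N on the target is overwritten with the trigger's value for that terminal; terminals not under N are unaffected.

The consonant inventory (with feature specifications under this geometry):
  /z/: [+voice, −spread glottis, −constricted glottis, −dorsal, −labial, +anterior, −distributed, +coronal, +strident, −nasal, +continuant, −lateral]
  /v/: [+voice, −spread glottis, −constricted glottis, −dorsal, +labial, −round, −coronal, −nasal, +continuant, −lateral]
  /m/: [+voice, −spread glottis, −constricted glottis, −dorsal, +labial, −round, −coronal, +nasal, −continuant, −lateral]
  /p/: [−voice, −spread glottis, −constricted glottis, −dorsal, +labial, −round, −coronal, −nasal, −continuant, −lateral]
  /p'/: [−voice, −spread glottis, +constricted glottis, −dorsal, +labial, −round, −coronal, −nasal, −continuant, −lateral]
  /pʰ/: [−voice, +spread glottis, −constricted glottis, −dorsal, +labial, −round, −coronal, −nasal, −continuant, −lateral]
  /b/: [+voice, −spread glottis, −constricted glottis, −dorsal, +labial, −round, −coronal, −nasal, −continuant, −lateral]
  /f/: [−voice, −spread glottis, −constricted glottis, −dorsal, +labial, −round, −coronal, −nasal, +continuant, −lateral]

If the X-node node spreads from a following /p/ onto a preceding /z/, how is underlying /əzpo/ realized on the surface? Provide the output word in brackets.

The X-node node dominates the terminals [voice], [spread glottis], [constricted glottis], [dorsal], [high], [back], [labial], [round], [anterior], [distributed], [coronal], [strident].
Spreading X-node from /p/ onto /z/ replaces those values with /p/'s: [−voice], [−spread glottis], [−constricted glottis], [−dorsal], [+labial], [−round], [−coronal]. Features outside X-node ([nasal], [continuant], [lateral]) stay as in /z/.
The resulting bundle matches /f/ in the inventory; substituting it for /z/ gives [əfpo].

[əfpo]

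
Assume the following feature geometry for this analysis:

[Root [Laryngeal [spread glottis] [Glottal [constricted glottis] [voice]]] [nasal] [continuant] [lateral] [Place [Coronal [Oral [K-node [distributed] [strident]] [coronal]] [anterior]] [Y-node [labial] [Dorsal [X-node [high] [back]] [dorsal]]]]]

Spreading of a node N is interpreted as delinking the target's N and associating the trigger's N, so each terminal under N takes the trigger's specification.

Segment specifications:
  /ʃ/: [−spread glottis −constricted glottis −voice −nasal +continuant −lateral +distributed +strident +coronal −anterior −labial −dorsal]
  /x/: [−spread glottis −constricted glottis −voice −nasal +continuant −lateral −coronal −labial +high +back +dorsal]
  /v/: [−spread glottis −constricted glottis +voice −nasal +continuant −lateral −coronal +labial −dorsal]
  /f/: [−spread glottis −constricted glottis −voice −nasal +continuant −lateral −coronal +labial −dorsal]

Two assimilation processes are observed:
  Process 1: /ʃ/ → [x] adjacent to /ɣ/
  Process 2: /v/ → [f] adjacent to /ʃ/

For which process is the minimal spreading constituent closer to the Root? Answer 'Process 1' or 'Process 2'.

Process 1

In Process 1, [coronal], [anterior], [distributed], [strident], [dorsal], [high], [back] change, so the minimal spreading node is Place at depth 1.
Process 2: the feature that changes is [voice]; the minimal node is [voice] (depth 3).
Depth 1 < depth 3; Process 1 involves the structurally higher constituent Place.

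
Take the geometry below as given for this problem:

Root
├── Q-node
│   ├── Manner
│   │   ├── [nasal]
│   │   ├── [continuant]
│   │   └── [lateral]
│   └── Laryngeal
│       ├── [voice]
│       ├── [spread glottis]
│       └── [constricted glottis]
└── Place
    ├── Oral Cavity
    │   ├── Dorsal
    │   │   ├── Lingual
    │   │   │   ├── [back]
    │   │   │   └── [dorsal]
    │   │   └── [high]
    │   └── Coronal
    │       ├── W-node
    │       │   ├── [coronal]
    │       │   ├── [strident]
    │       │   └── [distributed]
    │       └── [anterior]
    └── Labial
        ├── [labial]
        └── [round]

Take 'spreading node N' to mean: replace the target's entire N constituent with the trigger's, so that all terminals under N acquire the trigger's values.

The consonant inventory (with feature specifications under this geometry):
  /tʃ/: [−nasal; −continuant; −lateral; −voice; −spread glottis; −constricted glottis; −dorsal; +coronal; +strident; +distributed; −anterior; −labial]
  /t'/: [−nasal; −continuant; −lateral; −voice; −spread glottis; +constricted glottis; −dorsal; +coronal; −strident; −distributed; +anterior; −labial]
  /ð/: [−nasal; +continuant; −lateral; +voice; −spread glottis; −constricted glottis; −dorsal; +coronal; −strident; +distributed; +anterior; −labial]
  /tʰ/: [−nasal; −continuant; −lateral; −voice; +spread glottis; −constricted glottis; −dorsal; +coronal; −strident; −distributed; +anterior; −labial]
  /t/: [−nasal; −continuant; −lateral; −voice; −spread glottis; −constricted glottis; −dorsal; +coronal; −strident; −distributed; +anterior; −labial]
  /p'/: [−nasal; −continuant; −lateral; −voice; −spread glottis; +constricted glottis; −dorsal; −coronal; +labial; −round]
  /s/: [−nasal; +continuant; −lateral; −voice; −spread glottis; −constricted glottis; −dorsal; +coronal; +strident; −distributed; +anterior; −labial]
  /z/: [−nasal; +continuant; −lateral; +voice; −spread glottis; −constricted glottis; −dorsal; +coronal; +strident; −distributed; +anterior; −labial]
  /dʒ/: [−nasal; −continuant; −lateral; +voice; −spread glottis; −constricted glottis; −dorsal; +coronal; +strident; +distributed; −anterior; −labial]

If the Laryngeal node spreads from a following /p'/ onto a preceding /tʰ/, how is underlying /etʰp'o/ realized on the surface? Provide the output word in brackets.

[et'p'o]

Terminals under Laryngeal in this geometry: [voice], [spread glottis], [constricted glottis].
The target acquires /p'/'s values for everything under Laryngeal — [−voice], [−spread glottis], [+constricted glottis] — while keeping its own [nasal], [continuant], [lateral], ….
Among the inventory, only /t'/ has exactly this specification, giving the surface form [et'p'o].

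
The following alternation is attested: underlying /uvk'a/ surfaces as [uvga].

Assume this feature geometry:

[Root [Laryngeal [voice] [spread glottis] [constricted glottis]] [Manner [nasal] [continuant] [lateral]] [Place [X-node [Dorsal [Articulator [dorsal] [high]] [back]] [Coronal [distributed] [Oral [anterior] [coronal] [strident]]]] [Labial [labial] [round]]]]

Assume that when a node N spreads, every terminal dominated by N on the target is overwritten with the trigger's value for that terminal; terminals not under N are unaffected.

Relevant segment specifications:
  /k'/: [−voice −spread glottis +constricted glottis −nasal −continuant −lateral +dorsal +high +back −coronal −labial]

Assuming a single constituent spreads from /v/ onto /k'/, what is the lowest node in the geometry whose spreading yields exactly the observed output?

Feature comparison: [voice], [constricted glottis] differ between /k'/ and [g]; the remaining terminals match.
The smallest constituent containing every changed terminal is Laryngeal — each of its daughters lacks at least one of the affected features.
Delinking /k'/'s Laryngeal and associating /v/'s Laryngeal gives precisely the feature bundle of [g].
Had Root spread, [dorsal], [continuant] would have taken /v/'s values; they stay as in /k'/, confirming the spreading constituent is exactly Laryngeal.

Laryngeal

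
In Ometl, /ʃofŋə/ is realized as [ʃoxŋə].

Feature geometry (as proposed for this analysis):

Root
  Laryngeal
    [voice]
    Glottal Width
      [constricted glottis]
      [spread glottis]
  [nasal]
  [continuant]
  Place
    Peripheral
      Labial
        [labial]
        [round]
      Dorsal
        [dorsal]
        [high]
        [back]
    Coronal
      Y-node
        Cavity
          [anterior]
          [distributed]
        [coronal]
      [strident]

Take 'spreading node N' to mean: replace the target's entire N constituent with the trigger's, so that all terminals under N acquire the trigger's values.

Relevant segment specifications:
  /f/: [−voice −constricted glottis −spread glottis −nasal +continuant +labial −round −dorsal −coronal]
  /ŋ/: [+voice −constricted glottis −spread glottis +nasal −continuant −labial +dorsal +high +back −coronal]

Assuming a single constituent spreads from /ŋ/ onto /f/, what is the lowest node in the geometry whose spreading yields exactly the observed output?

The alternation /f/ → [x] changes [labial], [round], [dorsal], [high], [back] and nothing else.
The smallest constituent containing every changed terminal is Peripheral — each of its daughters lacks at least one of the affected features.
Delinking /f/'s Peripheral and associating /ŋ/'s Peripheral gives precisely the feature bundle of [x].
[voice], [nasal] stay as in /f/ although /ŋ/ differs there, so no node dominating them spread; among the remaining candidates Peripheral is the lowest that derives the output.

Peripheral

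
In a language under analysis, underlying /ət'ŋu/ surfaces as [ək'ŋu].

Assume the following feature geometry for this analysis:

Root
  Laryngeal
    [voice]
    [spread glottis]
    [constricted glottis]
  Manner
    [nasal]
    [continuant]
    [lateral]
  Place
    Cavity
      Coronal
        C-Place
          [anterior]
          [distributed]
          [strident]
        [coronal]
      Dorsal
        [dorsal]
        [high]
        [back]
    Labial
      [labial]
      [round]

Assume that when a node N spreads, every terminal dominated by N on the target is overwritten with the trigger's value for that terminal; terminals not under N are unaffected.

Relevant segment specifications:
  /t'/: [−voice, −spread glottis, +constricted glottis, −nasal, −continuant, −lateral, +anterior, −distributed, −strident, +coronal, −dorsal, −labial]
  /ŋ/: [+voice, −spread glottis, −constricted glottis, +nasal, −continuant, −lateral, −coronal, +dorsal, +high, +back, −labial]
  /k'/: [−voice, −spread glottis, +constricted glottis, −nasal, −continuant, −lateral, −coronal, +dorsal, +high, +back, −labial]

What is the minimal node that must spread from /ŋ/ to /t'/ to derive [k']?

Cavity

/t'/ and [k'] differ in [coronal], [anterior], [distributed], [strident], [dorsal], [high], [back]; every other specified feature is identical.
The smallest constituent containing every changed terminal is Cavity — each of its daughters lacks at least one of the affected features.
Delinking /t'/'s Cavity and associating /ŋ/'s Cavity gives precisely the feature bundle of [k'].
[voice], [nasal] stay as in /t'/ although /ŋ/ differs there, so no node dominating them spread; among the remaining candidates Cavity is the lowest that derives the output.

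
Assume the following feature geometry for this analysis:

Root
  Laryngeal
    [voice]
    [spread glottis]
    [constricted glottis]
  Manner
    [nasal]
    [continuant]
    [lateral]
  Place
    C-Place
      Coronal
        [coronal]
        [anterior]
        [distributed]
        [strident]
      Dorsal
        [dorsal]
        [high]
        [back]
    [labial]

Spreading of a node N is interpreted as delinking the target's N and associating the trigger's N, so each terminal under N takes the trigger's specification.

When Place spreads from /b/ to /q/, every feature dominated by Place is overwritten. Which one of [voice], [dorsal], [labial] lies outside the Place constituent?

[voice]

The terminals dominated by Place are [coronal], [anterior], [distributed], [strident], [dorsal], [high], [back], [labial].
[dorsal], [labial] all lie under Place, so they are overwritten when Place spreads.
[voice] attaches under Laryngeal, not under Place, so /q/ retains its own value for [voice].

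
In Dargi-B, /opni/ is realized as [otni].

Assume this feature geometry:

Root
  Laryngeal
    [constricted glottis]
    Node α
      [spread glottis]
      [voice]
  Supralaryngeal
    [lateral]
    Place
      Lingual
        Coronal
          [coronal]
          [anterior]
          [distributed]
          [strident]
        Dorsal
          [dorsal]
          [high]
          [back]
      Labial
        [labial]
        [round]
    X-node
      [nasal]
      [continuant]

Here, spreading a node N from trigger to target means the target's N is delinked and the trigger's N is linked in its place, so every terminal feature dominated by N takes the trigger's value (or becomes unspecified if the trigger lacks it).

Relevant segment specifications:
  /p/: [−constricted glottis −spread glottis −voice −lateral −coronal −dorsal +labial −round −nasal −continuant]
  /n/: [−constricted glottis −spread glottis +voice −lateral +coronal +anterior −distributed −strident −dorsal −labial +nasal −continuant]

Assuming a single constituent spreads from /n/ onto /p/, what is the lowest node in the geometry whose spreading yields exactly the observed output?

Comparing /p/ with its surface form [t], the features that change are [labial], [round], [coronal], [anterior], [distributed], [strident].
These terminals are all dominated by Place, and no proper subconstituent of Place covers them all; Place is their lowest common ancestor.
Delinking /p/'s Place and associating /n/'s Place gives precisely the feature bundle of [t].
Since [nasal] is preserved even though /n/ disagrees there, no node above Place spread.

Place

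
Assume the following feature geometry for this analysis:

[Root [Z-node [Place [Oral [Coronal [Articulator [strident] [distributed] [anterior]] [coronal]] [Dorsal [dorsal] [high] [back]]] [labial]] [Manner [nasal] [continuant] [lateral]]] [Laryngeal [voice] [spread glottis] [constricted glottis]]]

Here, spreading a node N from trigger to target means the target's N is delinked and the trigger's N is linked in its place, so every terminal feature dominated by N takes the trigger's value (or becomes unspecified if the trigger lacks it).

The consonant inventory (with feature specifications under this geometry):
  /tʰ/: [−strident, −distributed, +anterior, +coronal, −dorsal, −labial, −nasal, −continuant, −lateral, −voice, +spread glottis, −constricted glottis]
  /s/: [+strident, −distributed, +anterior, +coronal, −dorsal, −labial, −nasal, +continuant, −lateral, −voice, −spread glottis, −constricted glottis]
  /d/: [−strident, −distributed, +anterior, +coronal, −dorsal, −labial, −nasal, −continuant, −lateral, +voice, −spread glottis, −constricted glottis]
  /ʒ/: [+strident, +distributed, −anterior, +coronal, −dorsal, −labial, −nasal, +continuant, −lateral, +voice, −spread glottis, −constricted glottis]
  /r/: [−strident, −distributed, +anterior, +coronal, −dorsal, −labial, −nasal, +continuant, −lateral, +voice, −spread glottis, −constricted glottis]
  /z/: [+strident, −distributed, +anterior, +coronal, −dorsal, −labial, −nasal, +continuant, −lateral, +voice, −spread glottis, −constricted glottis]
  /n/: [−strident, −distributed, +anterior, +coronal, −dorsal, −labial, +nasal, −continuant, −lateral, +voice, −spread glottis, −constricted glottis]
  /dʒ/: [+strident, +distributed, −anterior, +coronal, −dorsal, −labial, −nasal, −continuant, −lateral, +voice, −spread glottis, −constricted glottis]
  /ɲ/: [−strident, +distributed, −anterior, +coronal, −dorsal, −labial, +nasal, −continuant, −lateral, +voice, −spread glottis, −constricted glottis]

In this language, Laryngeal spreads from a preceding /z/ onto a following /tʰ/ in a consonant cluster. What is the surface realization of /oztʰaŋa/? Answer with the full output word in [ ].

Laryngeal immediately or transitively dominates [voice], [spread glottis], [constricted glottis].
Spreading Laryngeal from /z/ onto /tʰ/ replaces those values with /z/'s: [+voice], [−spread glottis], [−constricted glottis]. Features outside Laryngeal ([strident], [distributed], [anterior], …) stay as in /tʰ/.
Among the inventory, only /d/ has exactly this specification, giving the surface form [ozdaŋa].

[ozdaŋa]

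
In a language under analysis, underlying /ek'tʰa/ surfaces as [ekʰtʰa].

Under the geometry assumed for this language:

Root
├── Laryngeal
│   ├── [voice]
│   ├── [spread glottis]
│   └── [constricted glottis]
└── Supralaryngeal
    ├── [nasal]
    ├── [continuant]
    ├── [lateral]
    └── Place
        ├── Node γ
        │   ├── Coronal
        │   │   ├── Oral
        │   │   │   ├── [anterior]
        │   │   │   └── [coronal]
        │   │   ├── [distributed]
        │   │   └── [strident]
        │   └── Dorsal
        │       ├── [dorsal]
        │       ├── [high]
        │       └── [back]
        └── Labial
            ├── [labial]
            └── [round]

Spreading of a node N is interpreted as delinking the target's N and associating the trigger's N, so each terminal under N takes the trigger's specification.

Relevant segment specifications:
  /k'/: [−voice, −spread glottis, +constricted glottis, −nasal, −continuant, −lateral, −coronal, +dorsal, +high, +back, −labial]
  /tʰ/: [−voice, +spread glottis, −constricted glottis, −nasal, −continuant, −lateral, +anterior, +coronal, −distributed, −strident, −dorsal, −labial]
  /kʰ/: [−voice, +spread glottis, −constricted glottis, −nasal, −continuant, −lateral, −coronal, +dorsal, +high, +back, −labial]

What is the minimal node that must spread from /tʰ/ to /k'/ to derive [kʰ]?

Laryngeal

/k'/ and [kʰ] differ in [spread glottis], [constricted glottis]; every other specified feature is identical.
In this geometry the lowest node dominating all of them is Laryngeal: every daughter of Laryngeal dominates only a proper subset, so no lower node suffices.
Spreading Laryngeal from /tʰ/ overwrites each of those terminals with /tʰ/'s values, yielding exactly [kʰ].
Had Root spread, [dorsal], [coronal] would have taken /tʰ/'s values; they stay as in /k'/, confirming the spreading constituent is exactly Laryngeal.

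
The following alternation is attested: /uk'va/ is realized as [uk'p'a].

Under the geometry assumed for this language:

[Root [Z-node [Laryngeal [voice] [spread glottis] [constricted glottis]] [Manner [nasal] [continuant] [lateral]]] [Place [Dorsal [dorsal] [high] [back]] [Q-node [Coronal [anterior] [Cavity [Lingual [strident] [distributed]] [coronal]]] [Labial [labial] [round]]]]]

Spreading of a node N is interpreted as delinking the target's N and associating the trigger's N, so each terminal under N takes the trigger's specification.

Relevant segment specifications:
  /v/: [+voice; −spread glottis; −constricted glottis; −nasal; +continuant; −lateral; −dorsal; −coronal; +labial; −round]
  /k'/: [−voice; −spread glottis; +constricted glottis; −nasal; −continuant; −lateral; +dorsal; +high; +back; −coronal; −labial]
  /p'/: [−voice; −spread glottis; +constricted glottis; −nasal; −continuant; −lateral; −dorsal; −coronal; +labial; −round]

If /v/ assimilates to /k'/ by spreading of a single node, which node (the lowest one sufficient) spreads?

Z-node

/v/ and [p'] differ in [voice], [constricted glottis], [continuant]; every other specified feature is identical.
These terminals are all dominated by Z-node, and no proper subconstituent of Z-node covers them all; Z-node is their lowest common ancestor.
Delinking /v/'s Z-node and associating /k'/'s Z-node gives precisely the feature bundle of [p'].
Since [labial], [dorsal] are preserved even though /k'/ disagrees there, no node above Z-node spread.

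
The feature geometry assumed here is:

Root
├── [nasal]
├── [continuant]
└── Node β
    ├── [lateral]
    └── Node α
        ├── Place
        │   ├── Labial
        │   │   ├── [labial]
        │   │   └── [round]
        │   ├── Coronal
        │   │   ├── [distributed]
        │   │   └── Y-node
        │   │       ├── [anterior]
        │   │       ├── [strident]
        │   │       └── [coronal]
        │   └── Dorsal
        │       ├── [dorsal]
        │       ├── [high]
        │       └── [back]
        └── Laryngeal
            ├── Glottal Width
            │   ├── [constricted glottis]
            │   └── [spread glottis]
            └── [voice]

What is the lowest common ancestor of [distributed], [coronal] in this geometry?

[distributed]: Root / Node β / Node α / Place / Coronal / [distributed].
[coronal]: Root / Node β / Node α / Place / Coronal / Y-node / [coronal].
These paths first converge at Coronal; no daughter of Coronal dominates all 2 features, so Coronal is the minimal constituent.

Coronal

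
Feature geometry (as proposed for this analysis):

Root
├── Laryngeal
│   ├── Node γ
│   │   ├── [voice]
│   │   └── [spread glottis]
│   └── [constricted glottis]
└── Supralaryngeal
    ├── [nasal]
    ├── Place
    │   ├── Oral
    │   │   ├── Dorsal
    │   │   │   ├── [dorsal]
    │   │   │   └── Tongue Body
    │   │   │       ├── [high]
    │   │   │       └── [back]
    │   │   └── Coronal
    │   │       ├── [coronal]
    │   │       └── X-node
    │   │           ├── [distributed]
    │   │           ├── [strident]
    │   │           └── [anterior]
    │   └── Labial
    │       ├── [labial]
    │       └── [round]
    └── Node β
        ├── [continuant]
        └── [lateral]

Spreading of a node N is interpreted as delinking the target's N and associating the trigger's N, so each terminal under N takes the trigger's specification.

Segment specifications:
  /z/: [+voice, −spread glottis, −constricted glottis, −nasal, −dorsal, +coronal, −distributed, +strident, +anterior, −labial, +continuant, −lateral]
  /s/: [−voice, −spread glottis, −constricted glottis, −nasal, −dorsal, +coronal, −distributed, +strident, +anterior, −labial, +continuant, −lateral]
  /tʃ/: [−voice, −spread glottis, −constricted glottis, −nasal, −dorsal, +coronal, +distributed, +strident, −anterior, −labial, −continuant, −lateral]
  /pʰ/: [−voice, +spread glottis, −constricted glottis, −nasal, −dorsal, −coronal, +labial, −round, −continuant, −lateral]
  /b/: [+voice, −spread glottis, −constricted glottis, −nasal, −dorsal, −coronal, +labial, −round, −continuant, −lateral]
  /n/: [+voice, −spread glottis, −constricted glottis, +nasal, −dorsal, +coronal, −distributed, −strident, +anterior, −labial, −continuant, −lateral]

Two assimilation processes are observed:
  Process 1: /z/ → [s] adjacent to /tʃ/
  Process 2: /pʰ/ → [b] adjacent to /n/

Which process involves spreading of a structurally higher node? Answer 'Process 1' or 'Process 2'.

In Process 1, [voice] changes, so the minimal spreading node is [voice] at depth 3.
Process 2: the features that change are [voice], [spread glottis]; the minimal node is Node γ (depth 2).
Node γ is closer to Root than [voice], so Process 2 spreads the higher node.

Process 2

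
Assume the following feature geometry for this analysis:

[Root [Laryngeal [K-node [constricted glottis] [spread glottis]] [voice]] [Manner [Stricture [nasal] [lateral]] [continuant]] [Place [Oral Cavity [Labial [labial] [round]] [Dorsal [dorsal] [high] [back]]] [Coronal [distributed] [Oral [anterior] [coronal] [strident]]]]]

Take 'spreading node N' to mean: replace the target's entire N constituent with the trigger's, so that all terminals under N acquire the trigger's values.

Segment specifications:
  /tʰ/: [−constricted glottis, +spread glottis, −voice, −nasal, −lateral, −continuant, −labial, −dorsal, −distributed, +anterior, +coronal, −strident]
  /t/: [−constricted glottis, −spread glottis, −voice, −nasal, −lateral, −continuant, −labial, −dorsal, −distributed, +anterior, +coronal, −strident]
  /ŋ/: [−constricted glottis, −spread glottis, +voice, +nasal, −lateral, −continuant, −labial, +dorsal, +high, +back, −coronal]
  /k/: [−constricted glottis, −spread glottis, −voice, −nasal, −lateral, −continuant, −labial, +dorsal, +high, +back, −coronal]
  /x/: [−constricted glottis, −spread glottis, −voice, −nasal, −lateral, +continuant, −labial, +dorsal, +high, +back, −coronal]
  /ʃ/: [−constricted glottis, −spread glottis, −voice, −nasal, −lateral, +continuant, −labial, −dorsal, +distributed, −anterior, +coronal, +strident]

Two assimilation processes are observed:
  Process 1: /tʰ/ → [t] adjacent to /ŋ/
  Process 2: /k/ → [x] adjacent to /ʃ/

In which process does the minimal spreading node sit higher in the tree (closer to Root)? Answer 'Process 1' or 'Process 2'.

Process 2

Process 1: the feature that changes is [spread glottis]; the minimal node is [spread glottis] (depth 3).
Process 2: the feature that changes is [continuant]; the minimal node is [continuant] (depth 2).
Depth 2 < depth 3; Process 2 involves the structurally higher constituent [continuant].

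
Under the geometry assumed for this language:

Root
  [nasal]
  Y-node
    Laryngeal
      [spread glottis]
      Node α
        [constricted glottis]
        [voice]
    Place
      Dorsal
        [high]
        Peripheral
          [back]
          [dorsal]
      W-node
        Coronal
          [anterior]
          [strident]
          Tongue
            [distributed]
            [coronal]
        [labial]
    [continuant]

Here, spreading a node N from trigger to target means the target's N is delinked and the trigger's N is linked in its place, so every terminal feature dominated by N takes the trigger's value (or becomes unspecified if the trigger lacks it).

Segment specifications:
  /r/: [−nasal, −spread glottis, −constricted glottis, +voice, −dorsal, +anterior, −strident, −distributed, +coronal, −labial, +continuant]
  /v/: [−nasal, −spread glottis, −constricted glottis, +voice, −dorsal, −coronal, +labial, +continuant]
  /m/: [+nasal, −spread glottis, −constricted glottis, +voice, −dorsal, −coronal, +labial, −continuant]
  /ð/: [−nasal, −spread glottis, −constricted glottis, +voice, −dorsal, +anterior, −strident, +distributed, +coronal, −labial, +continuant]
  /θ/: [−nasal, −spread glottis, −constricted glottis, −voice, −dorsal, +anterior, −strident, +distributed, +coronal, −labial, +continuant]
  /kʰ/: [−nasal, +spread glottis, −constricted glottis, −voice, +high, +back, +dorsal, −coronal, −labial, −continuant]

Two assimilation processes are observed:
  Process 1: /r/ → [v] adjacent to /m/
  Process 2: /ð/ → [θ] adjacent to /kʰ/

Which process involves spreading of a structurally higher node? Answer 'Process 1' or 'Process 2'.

In Process 1, [labial], [coronal], [anterior], [distributed], [strident] change, so the minimal spreading node is W-node at depth 3.
Process 2: the feature that changes is [voice]; the minimal node is [voice] (depth 4).
W-node is closer to Root than [voice], so Process 1 spreads the higher node.

Process 1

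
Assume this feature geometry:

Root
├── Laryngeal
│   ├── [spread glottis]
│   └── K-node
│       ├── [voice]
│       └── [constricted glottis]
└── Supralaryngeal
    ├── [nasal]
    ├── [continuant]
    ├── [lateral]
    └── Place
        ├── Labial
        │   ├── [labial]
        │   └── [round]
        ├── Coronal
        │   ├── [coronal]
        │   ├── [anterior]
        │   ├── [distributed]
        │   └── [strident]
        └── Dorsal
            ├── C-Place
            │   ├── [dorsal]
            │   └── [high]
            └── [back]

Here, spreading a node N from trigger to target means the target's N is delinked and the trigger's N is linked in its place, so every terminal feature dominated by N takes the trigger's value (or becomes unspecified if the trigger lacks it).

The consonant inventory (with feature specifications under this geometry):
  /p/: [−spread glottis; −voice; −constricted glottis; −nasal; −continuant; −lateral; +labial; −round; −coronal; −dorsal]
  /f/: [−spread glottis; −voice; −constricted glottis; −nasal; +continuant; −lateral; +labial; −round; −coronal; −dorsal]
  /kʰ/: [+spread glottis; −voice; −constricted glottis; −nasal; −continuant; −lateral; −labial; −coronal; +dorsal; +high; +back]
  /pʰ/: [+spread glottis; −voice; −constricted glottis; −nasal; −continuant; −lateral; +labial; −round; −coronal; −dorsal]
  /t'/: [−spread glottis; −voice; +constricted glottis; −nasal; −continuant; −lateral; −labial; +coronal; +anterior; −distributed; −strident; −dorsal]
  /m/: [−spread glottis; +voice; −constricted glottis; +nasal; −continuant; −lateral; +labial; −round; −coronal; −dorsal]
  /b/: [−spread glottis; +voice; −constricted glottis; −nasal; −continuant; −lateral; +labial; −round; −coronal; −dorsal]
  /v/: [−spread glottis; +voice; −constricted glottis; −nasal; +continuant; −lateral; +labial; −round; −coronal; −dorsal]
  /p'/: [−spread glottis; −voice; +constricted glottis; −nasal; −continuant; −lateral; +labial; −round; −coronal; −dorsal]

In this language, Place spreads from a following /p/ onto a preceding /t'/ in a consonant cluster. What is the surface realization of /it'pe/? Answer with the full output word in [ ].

[ip'pe]

Terminals under Place in this geometry: [labial], [round], [coronal], [anterior], [distributed], [strident], [dorsal], [high], [back].
Spreading Place from /p/ onto /t'/ replaces those values with /p/'s: [+labial], [−round], [−coronal], [−dorsal]. Features outside Place ([spread glottis], [voice], [constricted glottis], …) stay as in /t'/.
Among the inventory, only /p'/ has exactly this specification, giving the surface form [ip'pe].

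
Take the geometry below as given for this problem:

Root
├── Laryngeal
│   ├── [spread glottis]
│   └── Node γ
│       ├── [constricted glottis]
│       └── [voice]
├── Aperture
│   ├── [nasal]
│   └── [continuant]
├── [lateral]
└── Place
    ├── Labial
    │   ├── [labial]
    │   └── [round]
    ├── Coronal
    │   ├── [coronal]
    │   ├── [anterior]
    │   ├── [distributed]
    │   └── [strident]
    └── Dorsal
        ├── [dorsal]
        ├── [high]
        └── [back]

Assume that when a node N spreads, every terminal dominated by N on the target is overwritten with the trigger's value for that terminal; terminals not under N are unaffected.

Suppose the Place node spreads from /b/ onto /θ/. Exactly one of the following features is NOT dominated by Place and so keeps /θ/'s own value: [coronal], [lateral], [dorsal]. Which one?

Under this geometry, Place contains [labial], [round], [coronal], [anterior], [distributed], [strident], [dorsal], [high], [back].
[dorsal], [coronal] all lie under Place, so they are overwritten when Place spreads.
[lateral] is not within the Place subtree (it hangs from Root), so /θ/'s [lateral] value survives.

[lateral]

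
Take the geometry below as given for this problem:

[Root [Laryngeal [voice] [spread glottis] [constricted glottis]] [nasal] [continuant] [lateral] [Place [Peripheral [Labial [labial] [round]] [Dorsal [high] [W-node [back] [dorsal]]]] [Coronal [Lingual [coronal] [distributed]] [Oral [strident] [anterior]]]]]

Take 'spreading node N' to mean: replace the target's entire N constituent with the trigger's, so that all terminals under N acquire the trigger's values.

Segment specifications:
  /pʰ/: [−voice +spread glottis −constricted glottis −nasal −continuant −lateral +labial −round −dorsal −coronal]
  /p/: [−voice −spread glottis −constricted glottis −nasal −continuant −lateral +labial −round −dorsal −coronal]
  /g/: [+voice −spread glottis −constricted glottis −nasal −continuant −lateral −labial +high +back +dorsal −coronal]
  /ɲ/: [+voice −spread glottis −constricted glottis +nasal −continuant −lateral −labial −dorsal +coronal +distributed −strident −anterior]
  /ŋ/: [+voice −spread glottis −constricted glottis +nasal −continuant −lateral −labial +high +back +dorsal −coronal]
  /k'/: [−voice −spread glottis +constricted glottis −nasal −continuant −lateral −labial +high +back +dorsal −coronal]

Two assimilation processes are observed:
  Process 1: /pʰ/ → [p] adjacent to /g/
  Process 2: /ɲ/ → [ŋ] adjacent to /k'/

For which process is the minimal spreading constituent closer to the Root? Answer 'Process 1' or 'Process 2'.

In Process 1, [spread glottis] changes, so the minimal spreading node is [spread glottis] at depth 2.
In Process 2, [coronal], [anterior], [distributed], [strident], [dorsal], [high], [back] change, so the minimal spreading node is Place at depth 1.
Place (depth 1) sits above [spread glottis] (depth 2), making Process 2 the one with the higher spreading node.

Process 2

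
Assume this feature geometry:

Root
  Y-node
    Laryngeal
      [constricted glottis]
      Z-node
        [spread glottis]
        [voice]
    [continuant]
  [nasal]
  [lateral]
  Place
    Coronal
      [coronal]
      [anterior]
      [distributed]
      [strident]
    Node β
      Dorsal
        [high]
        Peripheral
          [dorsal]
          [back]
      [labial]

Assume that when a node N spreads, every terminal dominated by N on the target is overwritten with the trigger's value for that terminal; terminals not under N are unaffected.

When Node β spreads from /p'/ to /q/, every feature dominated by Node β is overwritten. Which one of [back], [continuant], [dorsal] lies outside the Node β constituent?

The terminals dominated by Node β are [high], [dorsal], [back], [labial].
Spreading Node β replaces [back], [dorsal] with the trigger's values, since each sits inside the Node β constituent.
But [continuant] is a dependent of Y-node, outside Node β; it is therefore untouched by the spreading.

[continuant]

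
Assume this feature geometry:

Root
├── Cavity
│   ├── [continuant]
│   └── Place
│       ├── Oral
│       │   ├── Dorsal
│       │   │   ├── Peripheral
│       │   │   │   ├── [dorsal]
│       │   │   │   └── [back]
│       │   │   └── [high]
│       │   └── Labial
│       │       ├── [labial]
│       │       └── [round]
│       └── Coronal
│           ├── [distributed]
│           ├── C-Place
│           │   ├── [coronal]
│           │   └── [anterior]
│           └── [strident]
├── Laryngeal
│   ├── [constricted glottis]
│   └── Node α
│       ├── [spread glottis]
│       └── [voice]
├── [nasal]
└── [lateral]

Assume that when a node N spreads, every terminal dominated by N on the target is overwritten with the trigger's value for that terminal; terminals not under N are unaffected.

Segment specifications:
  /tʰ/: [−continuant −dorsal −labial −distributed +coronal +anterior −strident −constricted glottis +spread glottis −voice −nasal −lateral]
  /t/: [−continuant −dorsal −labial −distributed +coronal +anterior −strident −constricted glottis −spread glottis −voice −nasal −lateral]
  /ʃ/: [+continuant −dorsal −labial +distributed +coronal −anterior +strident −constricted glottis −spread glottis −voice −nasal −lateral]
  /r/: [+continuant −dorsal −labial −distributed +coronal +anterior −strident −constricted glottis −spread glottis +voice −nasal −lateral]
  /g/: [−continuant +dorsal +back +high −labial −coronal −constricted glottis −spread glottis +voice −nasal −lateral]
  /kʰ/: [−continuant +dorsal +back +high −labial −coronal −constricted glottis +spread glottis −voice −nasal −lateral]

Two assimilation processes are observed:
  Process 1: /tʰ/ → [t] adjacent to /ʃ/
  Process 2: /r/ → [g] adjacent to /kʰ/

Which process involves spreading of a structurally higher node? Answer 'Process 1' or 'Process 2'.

Process 2

In Process 1, [spread glottis] changes, so the minimal spreading node is [spread glottis] at depth 3.
Process 2: the features that change are [continuant], [coronal], [anterior], [distributed], [strident], [dorsal], [high], [back]; the minimal node is Cavity (depth 1).
Depth 1 < depth 3; Process 2 involves the structurally higher constituent Cavity.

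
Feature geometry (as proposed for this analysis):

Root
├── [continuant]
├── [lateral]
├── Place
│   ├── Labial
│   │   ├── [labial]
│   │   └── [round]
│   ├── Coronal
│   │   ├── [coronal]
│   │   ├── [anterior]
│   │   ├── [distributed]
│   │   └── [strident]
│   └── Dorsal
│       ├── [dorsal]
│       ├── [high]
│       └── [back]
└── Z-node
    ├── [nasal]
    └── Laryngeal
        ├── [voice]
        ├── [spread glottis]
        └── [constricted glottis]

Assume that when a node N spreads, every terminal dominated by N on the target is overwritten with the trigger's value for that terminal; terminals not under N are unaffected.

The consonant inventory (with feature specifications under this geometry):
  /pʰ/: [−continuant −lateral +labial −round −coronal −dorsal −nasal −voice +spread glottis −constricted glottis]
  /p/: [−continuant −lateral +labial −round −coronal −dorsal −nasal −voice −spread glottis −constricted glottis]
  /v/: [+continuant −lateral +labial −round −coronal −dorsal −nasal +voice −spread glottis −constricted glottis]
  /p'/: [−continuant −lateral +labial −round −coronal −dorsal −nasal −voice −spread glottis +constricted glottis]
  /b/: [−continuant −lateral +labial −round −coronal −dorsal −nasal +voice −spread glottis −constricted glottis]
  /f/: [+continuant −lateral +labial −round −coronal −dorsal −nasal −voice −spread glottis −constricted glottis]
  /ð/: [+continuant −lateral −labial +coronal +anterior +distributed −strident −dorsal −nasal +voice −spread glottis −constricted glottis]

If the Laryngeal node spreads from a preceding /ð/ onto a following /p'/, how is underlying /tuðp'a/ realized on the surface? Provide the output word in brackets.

[tuðba]

Terminals under Laryngeal in this geometry: [voice], [spread glottis], [constricted glottis].
After delinking /p'/'s Laryngeal and linking /ð/'s, the affected terminals become [+voice], [−spread glottis], [−constricted glottis]; [continuant], [lateral], [labial], … (outside Laryngeal) are retained from /p'/.
The resulting bundle matches /b/ in the inventory; substituting it for /p'/ gives [tuðba].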